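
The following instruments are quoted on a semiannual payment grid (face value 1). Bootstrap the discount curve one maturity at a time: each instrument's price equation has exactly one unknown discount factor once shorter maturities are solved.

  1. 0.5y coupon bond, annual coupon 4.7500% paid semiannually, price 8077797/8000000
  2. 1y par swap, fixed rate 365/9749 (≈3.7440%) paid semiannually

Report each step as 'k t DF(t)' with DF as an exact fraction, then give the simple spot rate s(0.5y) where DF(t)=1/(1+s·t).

step 1 [0.5y] bond c/2=19/800: DF=(8077797/8000000 − 19/800·(0))/(1+19/800) = 9863/10000 ≈ 0.986300
step 2 [1y] swap r/2=365/19498: DF=(1 − 365/19498·(0.986300))/(1+365/19498) = 1927/2000 ≈ 0.963500

1 1/2 9863/10000
2 1 1927/2000
s(0.5y) = (1/(9863/10000) − 1)/(1/2) = 274/9863 ≈ 2.7781%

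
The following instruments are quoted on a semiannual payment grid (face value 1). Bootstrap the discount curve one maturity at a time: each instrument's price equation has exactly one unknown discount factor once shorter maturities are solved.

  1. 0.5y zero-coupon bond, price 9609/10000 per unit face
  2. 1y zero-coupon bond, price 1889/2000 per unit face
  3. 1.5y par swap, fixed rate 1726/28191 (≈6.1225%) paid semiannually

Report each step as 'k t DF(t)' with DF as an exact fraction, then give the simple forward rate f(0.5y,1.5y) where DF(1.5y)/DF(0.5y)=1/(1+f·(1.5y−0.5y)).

1 1/2 9609/10000
2 1 1889/2000
3 3/2 9137/10000
f(0.5y,1.5y) = ((9609/10000)/(9137/10000) − 1)/(1) = 472/9137 ≈ 5.1658%

step 1 [0.5y] zero: DF = P = 9609/10000 ≈ 0.960900
step 2 [1y] zero: DF = P = 1889/2000 ≈ 0.944500
step 3 [1.5y] swap r/2=863/28191: DF=(1 − 863/28191·(0.960900+0.944500))/(1+863/28191) = 9137/10000 ≈ 0.913700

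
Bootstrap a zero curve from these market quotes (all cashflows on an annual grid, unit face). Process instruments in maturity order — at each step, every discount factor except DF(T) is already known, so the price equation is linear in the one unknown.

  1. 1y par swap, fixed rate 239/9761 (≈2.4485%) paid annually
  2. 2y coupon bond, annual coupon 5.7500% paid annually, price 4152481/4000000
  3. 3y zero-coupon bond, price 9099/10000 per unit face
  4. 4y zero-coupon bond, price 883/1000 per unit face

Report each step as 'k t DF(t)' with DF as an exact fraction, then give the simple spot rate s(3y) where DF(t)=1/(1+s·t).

1 1 9761/10000
2 2 4643/5000
3 3 9099/10000
4 4 883/1000
s(3y) = (1/(9099/10000) − 1)/(3) = 901/27297 ≈ 3.3007%

step 1 [1y] swap r/1=239/9761: DF=(1 − 239/9761·(0))/(1+239/9761) = 9761/10000 ≈ 0.976100
step 2 [2y] bond c/1=23/400: DF=(4152481/4000000 − 23/400·(0.976100))/(1+23/400) = 4643/5000 ≈ 0.928600
step 3 [3y] zero: DF = P = 9099/10000 ≈ 0.909900
step 4 [4y] zero: DF = P = 883/1000 ≈ 0.883000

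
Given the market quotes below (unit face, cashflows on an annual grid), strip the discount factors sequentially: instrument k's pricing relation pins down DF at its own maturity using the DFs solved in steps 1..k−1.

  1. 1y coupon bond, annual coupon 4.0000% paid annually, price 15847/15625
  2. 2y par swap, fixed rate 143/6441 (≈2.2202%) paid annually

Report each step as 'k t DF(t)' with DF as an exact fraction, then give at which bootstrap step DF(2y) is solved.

1 1 1219/1250
2 2 9571/10000
DF(2y) is solved at step 2

step 1 [1y] bond c/1=1/25: DF=(15847/15625 − 1/25·(0))/(1+1/25) = 1219/1250 ≈ 0.975200
step 2 [2y] swap r/1=143/6441: DF=(1 − 143/6441·(0.975200))/(1+143/6441) = 9571/10000 ≈ 0.957100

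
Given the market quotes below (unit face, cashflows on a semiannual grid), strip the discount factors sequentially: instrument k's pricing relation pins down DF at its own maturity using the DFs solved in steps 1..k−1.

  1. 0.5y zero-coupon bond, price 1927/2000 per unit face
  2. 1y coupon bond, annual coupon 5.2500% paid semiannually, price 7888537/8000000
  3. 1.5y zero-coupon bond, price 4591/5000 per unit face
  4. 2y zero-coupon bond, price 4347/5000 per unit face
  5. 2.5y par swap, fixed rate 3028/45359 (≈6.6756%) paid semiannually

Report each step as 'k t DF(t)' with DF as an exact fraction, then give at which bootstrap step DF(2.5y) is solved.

1 1/2 1927/2000
2 1 4681/5000
3 3/2 4591/5000
4 2 4347/5000
5 5/2 4243/5000
DF(2.5y) is solved at step 5

step 1 [0.5y] zero: DF = P = 1927/2000 ≈ 0.963500
step 2 [1y] bond c/2=21/800: DF=(7888537/8000000 − 21/800·(0.963500))/(1+21/800) = 4681/5000 ≈ 0.936200
step 3 [1.5y] zero: DF = P = 4591/5000 ≈ 0.918200
step 4 [2y] zero: DF = P = 4347/5000 ≈ 0.869400
step 5 [2.5y] swap r/2=1514/45359: DF=(1 − 1514/45359·(0.963500+0.936200+0.918200+0.869400))/(1+1514/45359) = 4243/5000 ≈ 0.848600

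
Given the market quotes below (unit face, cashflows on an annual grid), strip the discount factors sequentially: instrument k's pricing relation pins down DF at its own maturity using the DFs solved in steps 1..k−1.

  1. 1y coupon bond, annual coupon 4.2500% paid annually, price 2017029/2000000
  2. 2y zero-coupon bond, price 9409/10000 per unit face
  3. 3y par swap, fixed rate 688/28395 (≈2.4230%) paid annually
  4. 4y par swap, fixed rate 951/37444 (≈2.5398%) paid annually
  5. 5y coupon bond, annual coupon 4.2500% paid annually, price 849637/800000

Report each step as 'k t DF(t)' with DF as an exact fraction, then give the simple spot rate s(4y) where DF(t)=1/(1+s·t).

step 1 [1y] bond c/1=17/400: DF=(2017029/2000000 − 17/400·(0))/(1+17/400) = 4837/5000 ≈ 0.967400
step 2 [2y] zero: DF = P = 9409/10000 ≈ 0.940900
step 3 [3y] swap r/1=688/28395: DF=(1 − 688/28395·(0.967400+0.940900))/(1+688/28395) = 582/625 ≈ 0.931200
step 4 [4y] swap r/1=951/37444: DF=(1 − 951/37444·(0.967400+0.940900+0.931200))/(1+951/37444) = 9049/10000 ≈ 0.904900
step 5 [5y] bond c/1=17/400: DF=(849637/800000 − 17/400·(0.967400+0.940900+0.931200+0.904900))/(1+17/400) = 8661/10000 ≈ 0.866100

1 1 4837/5000
2 2 9409/10000
3 3 582/625
4 4 9049/10000
5 5 8661/10000
s(4y) = (1/(9049/10000) − 1)/(4) = 951/36196 ≈ 2.6274%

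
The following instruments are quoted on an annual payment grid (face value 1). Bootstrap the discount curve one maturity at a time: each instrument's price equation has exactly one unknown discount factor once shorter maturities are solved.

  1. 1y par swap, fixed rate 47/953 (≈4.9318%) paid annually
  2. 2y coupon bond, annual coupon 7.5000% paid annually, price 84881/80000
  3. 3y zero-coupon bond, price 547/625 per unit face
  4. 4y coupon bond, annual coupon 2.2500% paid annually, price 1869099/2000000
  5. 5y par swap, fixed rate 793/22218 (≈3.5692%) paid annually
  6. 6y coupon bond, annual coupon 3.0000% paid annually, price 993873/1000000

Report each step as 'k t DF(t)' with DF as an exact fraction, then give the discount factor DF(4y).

step 1 [1y] swap r/1=47/953: DF=(1 − 47/953·(0))/(1+47/953) = 953/1000 ≈ 0.953000
step 2 [2y] bond c/1=3/40: DF=(84881/80000 − 3/40·(0.953000))/(1+3/40) = 1841/2000 ≈ 0.920500
step 3 [3y] zero: DF = P = 547/625 ≈ 0.875200
step 4 [4y] bond c/1=9/400: DF=(1869099/2000000 − 9/400·(0.953000+0.920500+0.875200))/(1+9/400) = 1707/2000 ≈ 0.853500
step 5 [5y] swap r/1=793/22218: DF=(1 − 793/22218·(0.953000+0.920500+0.875200+0.853500))/(1+793/22218) = 4207/5000 ≈ 0.841400
step 6 [6y] bond c/1=3/100: DF=(993873/1000000 − 3/100·(0.953000+0.920500+0.875200+0.853500+0.841400))/(1+3/100) = 1671/2000 ≈ 0.835500

1 1 953/1000
2 2 1841/2000
3 3 547/625
4 4 1707/2000
5 5 4207/5000
6 6 1671/2000
DF(4y) = 1707/2000 ≈ 0.853500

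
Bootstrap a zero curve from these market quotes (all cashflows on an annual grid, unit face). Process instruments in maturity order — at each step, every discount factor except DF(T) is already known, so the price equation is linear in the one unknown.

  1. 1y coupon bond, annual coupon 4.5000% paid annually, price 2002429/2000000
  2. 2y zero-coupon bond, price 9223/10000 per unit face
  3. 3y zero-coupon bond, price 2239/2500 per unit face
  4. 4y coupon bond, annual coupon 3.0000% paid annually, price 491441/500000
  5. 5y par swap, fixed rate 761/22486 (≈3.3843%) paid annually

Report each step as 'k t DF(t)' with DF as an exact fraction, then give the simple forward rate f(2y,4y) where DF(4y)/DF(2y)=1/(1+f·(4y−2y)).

1 1 9581/10000
2 2 9223/10000
3 3 2239/2500
4 4 4367/5000
5 5 4239/5000
f(2y,4y) = ((9223/10000)/(4367/5000) − 1)/(2) = 489/17468 ≈ 2.7994%

step 1 [1y] bond c/1=9/200: DF=(2002429/2000000 − 9/200·(0))/(1+9/200) = 9581/10000 ≈ 0.958100
step 2 [2y] zero: DF = P = 9223/10000 ≈ 0.922300
step 3 [3y] zero: DF = P = 2239/2500 ≈ 0.895600
step 4 [4y] bond c/1=3/100: DF=(491441/500000 − 3/100·(0.958100+0.922300+0.895600))/(1+3/100) = 4367/5000 ≈ 0.873400
step 5 [5y] swap r/1=761/22486: DF=(1 − 761/22486·(0.958100+0.922300+0.895600+0.873400))/(1+761/22486) = 4239/5000 ≈ 0.847800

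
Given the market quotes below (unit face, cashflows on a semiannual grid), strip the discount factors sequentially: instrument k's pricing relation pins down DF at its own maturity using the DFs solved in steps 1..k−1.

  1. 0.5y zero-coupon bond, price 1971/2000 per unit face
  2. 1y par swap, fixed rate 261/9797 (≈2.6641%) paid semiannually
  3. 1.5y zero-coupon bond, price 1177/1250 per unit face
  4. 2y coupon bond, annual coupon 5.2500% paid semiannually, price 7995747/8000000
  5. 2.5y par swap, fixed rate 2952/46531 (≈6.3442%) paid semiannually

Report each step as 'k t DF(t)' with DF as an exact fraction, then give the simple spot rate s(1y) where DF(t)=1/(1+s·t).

1 1/2 1971/2000
2 1 9739/10000
3 3/2 1177/1250
4 2 8997/10000
5 5/2 2131/2500
s(1y) = (1/(9739/10000) − 1)/(1) = 261/9739 ≈ 2.6799%

step 1 [0.5y] zero: DF = P = 1971/2000 ≈ 0.985500
step 2 [1y] swap r/2=261/19594: DF=(1 − 261/19594·(0.985500))/(1+261/19594) = 9739/10000 ≈ 0.973900
step 3 [1.5y] zero: DF = P = 1177/1250 ≈ 0.941600
step 4 [2y] bond c/2=21/800: DF=(7995747/8000000 − 21/800·(0.985500+0.973900+0.941600))/(1+21/800) = 8997/10000 ≈ 0.899700
step 5 [2.5y] swap r/2=1476/46531: DF=(1 − 1476/46531·(0.985500+0.973900+0.941600+0.899700))/(1+1476/46531) = 2131/2500 ≈ 0.852400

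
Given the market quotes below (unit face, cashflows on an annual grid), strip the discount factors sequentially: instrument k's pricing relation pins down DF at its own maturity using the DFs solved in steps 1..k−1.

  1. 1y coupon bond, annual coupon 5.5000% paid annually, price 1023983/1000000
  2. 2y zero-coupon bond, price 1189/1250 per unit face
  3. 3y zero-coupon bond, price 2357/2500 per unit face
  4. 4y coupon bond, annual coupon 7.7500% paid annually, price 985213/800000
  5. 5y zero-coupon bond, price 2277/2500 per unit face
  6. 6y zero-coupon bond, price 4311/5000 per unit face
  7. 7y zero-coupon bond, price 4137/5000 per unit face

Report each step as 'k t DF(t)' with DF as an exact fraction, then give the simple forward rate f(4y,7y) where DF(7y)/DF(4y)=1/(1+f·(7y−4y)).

step 1 [1y] bond c/1=11/200: DF=(1023983/1000000 − 11/200·(0))/(1+11/200) = 4853/5000 ≈ 0.970600
step 2 [2y] zero: DF = P = 1189/1250 ≈ 0.951200
step 3 [3y] zero: DF = P = 2357/2500 ≈ 0.942800
step 4 [4y] bond c/1=31/400: DF=(985213/800000 − 31/400·(0.970600+0.951200+0.942800))/(1+31/400) = 9369/10000 ≈ 0.936900
step 5 [5y] zero: DF = P = 2277/2500 ≈ 0.910800
step 6 [6y] zero: DF = P = 4311/5000 ≈ 0.862200
step 7 [7y] zero: DF = P = 4137/5000 ≈ 0.827400

1 1 4853/5000
2 2 1189/1250
3 3 2357/2500
4 4 9369/10000
5 5 2277/2500
6 6 4311/5000
7 7 4137/5000
f(4y,7y) = ((9369/10000)/(4137/5000) − 1)/(3) = 365/8274 ≈ 4.4114%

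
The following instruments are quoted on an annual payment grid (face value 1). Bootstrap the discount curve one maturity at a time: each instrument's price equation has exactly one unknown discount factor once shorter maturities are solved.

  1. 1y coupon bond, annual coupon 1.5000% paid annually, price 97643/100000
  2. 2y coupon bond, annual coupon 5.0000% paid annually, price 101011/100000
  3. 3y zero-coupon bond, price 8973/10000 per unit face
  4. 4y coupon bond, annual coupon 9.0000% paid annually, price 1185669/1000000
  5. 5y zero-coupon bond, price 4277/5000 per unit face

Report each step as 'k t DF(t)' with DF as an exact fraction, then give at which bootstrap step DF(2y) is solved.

1 1 481/500
2 2 4581/5000
3 3 8973/10000
4 4 4293/5000
5 5 4277/5000
DF(2y) is solved at step 2

step 1 [1y] bond c/1=3/200: DF=(97643/100000 − 3/200·(0))/(1+3/200) = 481/500 ≈ 0.962000
step 2 [2y] bond c/1=1/20: DF=(101011/100000 − 1/20·(0.962000))/(1+1/20) = 4581/5000 ≈ 0.916200
step 3 [3y] zero: DF = P = 8973/10000 ≈ 0.897300
step 4 [4y] bond c/1=9/100: DF=(1185669/1000000 − 9/100·(0.962000+0.916200+0.897300))/(1+9/100) = 4293/5000 ≈ 0.858600
step 5 [5y] zero: DF = P = 4277/5000 ≈ 0.855400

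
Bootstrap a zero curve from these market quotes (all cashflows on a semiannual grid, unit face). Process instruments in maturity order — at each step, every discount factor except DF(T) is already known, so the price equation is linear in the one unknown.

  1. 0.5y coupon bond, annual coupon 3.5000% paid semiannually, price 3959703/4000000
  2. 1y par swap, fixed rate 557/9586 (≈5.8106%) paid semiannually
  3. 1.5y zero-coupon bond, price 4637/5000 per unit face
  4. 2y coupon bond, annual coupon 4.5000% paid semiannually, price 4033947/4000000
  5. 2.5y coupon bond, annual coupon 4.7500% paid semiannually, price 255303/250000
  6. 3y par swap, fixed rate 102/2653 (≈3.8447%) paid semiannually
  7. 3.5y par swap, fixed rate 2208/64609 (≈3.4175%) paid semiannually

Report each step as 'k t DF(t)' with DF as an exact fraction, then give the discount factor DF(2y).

1 1/2 9729/10000
2 1 9443/10000
3 3/2 4637/5000
4 2 9237/10000
5 5/2 9101/10000
6 3 8929/10000
7 7/2 556/625
DF(2y) = 9237/10000 ≈ 0.923700

step 1 [0.5y] bond c/2=7/400: DF=(3959703/4000000 − 7/400·(0))/(1+7/400) = 9729/10000 ≈ 0.972900
step 2 [1y] swap r/2=557/19172: DF=(1 − 557/19172·(0.972900))/(1+557/19172) = 9443/10000 ≈ 0.944300
step 3 [1.5y] zero: DF = P = 4637/5000 ≈ 0.927400
step 4 [2y] bond c/2=9/400: DF=(4033947/4000000 − 9/400·(0.972900+0.944300+0.927400))/(1+9/400) = 9237/10000 ≈ 0.923700
step 5 [2.5y] bond c/2=19/800: DF=(255303/250000 − 19/800·(0.972900+0.944300+0.927400+0.923700))/(1+19/800) = 9101/10000 ≈ 0.910100
step 6 [3y] swap r/2=51/2653: DF=(1 − 51/2653·(0.972900+0.944300+0.927400+0.923700+0.910100))/(1+51/2653) = 8929/10000 ≈ 0.892900
step 7 [3.5y] swap r/2=1104/64609: DF=(1 − 1104/64609·(0.972900+0.944300+0.927400+0.923700+0.910100+0.892900))/(1+1104/64609) = 556/625 ≈ 0.889600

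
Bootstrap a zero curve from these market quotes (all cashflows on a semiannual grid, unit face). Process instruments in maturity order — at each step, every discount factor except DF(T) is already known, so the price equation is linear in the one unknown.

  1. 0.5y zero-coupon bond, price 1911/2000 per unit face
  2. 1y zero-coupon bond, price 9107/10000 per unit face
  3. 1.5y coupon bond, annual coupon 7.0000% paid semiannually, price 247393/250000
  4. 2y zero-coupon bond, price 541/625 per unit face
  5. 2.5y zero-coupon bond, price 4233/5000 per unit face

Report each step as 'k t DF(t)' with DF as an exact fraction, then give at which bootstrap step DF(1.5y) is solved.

1 1/2 1911/2000
2 1 9107/10000
3 3/2 893/1000
4 2 541/625
5 5/2 4233/5000
DF(1.5y) is solved at step 3

step 1 [0.5y] zero: DF = P = 1911/2000 ≈ 0.955500
step 2 [1y] zero: DF = P = 9107/10000 ≈ 0.910700
step 3 [1.5y] bond c/2=7/200: DF=(247393/250000 − 7/200·(0.955500+0.910700))/(1+7/200) = 893/1000 ≈ 0.893000
step 4 [2y] zero: DF = P = 541/625 ≈ 0.865600
step 5 [2.5y] zero: DF = P = 4233/5000 ≈ 0.846600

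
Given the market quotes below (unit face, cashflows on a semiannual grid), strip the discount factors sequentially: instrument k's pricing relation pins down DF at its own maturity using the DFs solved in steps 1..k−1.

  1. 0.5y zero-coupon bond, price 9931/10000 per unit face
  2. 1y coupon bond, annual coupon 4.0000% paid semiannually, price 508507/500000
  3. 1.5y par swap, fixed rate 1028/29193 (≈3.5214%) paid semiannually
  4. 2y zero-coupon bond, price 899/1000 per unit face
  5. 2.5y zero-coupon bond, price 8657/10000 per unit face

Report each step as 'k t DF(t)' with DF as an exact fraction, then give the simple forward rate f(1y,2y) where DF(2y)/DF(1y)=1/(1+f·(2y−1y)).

1 1/2 9931/10000
2 1 611/625
3 3/2 4743/5000
4 2 899/1000
5 5/2 8657/10000
f(1y,2y) = ((611/625)/(899/1000) − 1)/(1) = 393/4495 ≈ 8.7430%

step 1 [0.5y] zero: DF = P = 9931/10000 ≈ 0.993100
step 2 [1y] bond c/2=1/50: DF=(508507/500000 − 1/50·(0.993100))/(1+1/50) = 611/625 ≈ 0.977600
step 3 [1.5y] swap r/2=514/29193: DF=(1 − 514/29193·(0.993100+0.977600))/(1+514/29193) = 4743/5000 ≈ 0.948600
step 4 [2y] zero: DF = P = 899/1000 ≈ 0.899000
step 5 [2.5y] zero: DF = P = 8657/10000 ≈ 0.865700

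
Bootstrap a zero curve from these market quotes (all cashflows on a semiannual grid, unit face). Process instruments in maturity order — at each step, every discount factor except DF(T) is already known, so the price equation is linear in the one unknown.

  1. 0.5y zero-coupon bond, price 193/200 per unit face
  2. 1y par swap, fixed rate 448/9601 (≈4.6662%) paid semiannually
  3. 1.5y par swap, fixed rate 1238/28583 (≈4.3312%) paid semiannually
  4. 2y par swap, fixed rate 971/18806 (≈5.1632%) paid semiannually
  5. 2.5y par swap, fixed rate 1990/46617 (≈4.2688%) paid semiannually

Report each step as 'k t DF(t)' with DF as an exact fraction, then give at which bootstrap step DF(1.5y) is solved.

1 1/2 193/200
2 1 597/625
3 3/2 9381/10000
4 2 9029/10000
5 5/2 1801/2000
DF(1.5y) is solved at step 3

step 1 [0.5y] zero: DF = P = 193/200 ≈ 0.965000
step 2 [1y] swap r/2=224/9601: DF=(1 − 224/9601·(0.965000))/(1+224/9601) = 597/625 ≈ 0.955200
step 3 [1.5y] swap r/2=619/28583: DF=(1 − 619/28583·(0.965000+0.955200))/(1+619/28583) = 9381/10000 ≈ 0.938100
step 4 [2y] swap r/2=971/37612: DF=(1 − 971/37612·(0.965000+0.955200+0.938100))/(1+971/37612) = 9029/10000 ≈ 0.902900
step 5 [2.5y] swap r/2=995/46617: DF=(1 − 995/46617·(0.965000+0.955200+0.938100+0.902900))/(1+995/46617) = 1801/2000 ≈ 0.900500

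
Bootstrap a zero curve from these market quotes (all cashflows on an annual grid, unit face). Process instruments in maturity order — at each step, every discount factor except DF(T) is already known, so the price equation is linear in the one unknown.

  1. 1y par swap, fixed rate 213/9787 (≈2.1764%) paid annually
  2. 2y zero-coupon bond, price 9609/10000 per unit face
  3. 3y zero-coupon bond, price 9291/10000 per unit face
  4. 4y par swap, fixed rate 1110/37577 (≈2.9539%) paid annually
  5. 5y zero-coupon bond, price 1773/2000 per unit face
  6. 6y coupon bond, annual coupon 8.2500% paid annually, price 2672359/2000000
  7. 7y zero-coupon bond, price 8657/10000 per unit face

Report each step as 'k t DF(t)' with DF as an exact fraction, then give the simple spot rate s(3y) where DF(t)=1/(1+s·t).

step 1 [1y] swap r/1=213/9787: DF=(1 − 213/9787·(0))/(1+213/9787) = 9787/10000 ≈ 0.978700
step 2 [2y] zero: DF = P = 9609/10000 ≈ 0.960900
step 3 [3y] zero: DF = P = 9291/10000 ≈ 0.929100
step 4 [4y] swap r/1=1110/37577: DF=(1 − 1110/37577·(0.978700+0.960900+0.929100))/(1+1110/37577) = 889/1000 ≈ 0.889000
step 5 [5y] zero: DF = P = 1773/2000 ≈ 0.886500
step 6 [6y] bond c/1=33/400: DF=(2672359/2000000 − 33/400·(0.978700+0.960900+0.929100+0.889000+0.886500))/(1+33/400) = 2201/2500 ≈ 0.880400
step 7 [7y] zero: DF = P = 8657/10000 ≈ 0.865700

1 1 9787/10000
2 2 9609/10000
3 3 9291/10000
4 4 889/1000
5 5 1773/2000
6 6 2201/2500
7 7 8657/10000
s(3y) = (1/(9291/10000) − 1)/(3) = 709/27873 ≈ 2.5437%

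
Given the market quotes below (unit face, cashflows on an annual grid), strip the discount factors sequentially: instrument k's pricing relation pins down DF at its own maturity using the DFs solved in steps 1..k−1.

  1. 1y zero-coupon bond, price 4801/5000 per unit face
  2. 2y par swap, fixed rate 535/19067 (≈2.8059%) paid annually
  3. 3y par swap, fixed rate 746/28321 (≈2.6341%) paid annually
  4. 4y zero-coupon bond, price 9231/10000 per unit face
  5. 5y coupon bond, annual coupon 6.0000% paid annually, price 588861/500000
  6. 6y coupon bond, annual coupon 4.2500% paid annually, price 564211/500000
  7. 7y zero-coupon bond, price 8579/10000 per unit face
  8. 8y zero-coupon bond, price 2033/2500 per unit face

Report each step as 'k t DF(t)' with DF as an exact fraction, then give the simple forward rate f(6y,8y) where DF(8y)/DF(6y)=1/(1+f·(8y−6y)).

1 1 4801/5000
2 2 1893/2000
3 3 4627/5000
4 4 9231/10000
5 5 1797/2000
6 6 8927/10000
7 7 8579/10000
8 8 2033/2500
f(6y,8y) = ((8927/10000)/(2033/2500) − 1)/(2) = 795/16264 ≈ 4.8881%

step 1 [1y] zero: DF = P = 4801/5000 ≈ 0.960200
step 2 [2y] swap r/1=535/19067: DF=(1 − 535/19067·(0.960200))/(1+535/19067) = 1893/2000 ≈ 0.946500
step 3 [3y] swap r/1=746/28321: DF=(1 − 746/28321·(0.960200+0.946500))/(1+746/28321) = 4627/5000 ≈ 0.925400
step 4 [4y] zero: DF = P = 9231/10000 ≈ 0.923100
step 5 [5y] bond c/1=3/50: DF=(588861/500000 − 3/50·(0.960200+0.946500+0.925400+0.923100))/(1+3/50) = 1797/2000 ≈ 0.898500
step 6 [6y] bond c/1=17/400: DF=(564211/500000 − 17/400·(0.960200+0.946500+0.925400+0.923100+0.898500))/(1+17/400) = 8927/10000 ≈ 0.892700
step 7 [7y] zero: DF = P = 8579/10000 ≈ 0.857900
step 8 [8y] zero: DF = P = 2033/2500 ≈ 0.813200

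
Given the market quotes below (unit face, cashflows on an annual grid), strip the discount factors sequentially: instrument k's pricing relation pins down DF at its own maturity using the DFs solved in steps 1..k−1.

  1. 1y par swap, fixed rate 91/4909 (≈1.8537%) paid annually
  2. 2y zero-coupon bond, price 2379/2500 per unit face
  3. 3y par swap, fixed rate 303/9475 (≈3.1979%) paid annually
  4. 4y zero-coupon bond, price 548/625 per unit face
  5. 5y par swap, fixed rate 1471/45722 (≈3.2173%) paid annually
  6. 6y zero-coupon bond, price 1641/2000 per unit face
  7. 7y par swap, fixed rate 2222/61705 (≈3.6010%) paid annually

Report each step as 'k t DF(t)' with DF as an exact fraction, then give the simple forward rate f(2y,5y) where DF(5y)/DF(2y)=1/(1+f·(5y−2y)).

1 1 4909/5000
2 2 2379/2500
3 3 9091/10000
4 4 548/625
5 5 8529/10000
6 6 1641/2000
7 7 3889/5000
f(2y,5y) = ((2379/2500)/(8529/10000) − 1)/(3) = 329/8529 ≈ 3.8574%

step 1 [1y] swap r/1=91/4909: DF=(1 − 91/4909·(0))/(1+91/4909) = 4909/5000 ≈ 0.981800
step 2 [2y] zero: DF = P = 2379/2500 ≈ 0.951600
step 3 [3y] swap r/1=303/9475: DF=(1 − 303/9475·(0.981800+0.951600))/(1+303/9475) = 9091/10000 ≈ 0.909100
step 4 [4y] zero: DF = P = 548/625 ≈ 0.876800
step 5 [5y] swap r/1=1471/45722: DF=(1 − 1471/45722·(0.981800+0.951600+0.909100+0.876800))/(1+1471/45722) = 8529/10000 ≈ 0.852900
step 6 [6y] zero: DF = P = 1641/2000 ≈ 0.820500
step 7 [7y] swap r/1=2222/61705: DF=(1 − 2222/61705·(0.981800+0.951600+0.909100+0.876800+0.852900+0.820500))/(1+2222/61705) = 3889/5000 ≈ 0.777800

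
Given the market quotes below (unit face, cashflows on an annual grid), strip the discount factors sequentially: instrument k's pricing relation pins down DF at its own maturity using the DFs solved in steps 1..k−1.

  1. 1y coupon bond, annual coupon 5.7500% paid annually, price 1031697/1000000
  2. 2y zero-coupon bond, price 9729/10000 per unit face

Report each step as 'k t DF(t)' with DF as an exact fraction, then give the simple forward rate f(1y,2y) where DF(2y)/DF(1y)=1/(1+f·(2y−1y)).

step 1 [1y] bond c/1=23/400: DF=(1031697/1000000 − 23/400·(0))/(1+23/400) = 2439/2500 ≈ 0.975600
step 2 [2y] zero: DF = P = 9729/10000 ≈ 0.972900

1 1 2439/2500
2 2 9729/10000
f(1y,2y) = ((2439/2500)/(9729/10000) − 1)/(1) = 3/1081 ≈ 0.2775%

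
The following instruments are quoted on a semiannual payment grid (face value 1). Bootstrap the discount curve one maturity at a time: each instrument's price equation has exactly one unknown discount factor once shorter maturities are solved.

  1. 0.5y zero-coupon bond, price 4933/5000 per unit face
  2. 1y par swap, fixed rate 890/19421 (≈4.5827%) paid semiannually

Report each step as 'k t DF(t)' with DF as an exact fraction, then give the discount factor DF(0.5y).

step 1 [0.5y] zero: DF = P = 4933/5000 ≈ 0.986600
step 2 [1y] swap r/2=445/19421: DF=(1 − 445/19421·(0.986600))/(1+445/19421) = 1911/2000 ≈ 0.955500

1 1/2 4933/5000
2 1 1911/2000
DF(0.5y) = 4933/5000 ≈ 0.986600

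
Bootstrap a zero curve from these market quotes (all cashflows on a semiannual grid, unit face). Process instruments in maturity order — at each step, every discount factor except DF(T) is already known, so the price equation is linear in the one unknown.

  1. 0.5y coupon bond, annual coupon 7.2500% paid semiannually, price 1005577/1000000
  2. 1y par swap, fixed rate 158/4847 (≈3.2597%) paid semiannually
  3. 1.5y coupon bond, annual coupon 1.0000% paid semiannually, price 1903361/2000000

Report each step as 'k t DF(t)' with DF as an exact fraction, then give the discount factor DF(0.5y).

1 1/2 1213/1250
2 1 2421/2500
3 3/2 9373/10000
DF(0.5y) = 1213/1250 ≈ 0.970400

step 1 [0.5y] bond c/2=29/800: DF=(1005577/1000000 − 29/800·(0))/(1+29/800) = 1213/1250 ≈ 0.970400
step 2 [1y] swap r/2=79/4847: DF=(1 − 79/4847·(0.970400))/(1+79/4847) = 2421/2500 ≈ 0.968400
step 3 [1.5y] bond c/2=1/200: DF=(1903361/2000000 − 1/200·(0.970400+0.968400))/(1+1/200) = 9373/10000 ≈ 0.937300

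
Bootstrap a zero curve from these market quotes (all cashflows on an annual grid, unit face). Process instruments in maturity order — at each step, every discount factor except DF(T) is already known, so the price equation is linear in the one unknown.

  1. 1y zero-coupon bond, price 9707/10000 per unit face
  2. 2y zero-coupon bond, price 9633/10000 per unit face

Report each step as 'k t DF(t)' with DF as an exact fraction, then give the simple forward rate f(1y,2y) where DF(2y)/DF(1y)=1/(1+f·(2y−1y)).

1 1 9707/10000
2 2 9633/10000
f(1y,2y) = ((9707/10000)/(9633/10000) − 1)/(1) = 74/9633 ≈ 0.7682%

step 1 [1y] zero: DF = P = 9707/10000 ≈ 0.970700
step 2 [2y] zero: DF = P = 9633/10000 ≈ 0.963300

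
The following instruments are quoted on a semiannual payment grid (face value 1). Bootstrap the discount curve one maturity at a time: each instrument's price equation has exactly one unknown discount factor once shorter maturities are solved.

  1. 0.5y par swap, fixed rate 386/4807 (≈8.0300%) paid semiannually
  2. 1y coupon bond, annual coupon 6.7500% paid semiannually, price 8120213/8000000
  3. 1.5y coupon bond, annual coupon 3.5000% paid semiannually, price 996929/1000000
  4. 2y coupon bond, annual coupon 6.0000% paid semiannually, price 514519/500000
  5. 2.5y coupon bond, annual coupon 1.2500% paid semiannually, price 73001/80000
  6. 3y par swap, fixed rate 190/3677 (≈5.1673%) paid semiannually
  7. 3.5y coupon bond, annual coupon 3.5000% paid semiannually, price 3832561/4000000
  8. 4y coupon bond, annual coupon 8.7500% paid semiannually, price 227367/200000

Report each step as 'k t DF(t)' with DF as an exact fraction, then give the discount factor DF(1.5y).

1 1/2 4807/5000
2 1 1901/2000
3 3/2 9469/10000
4 2 4579/5000
5 5/2 4417/5000
6 3 343/400
7 7/2 2117/2500
8 4 329/400
DF(1.5y) = 9469/10000 ≈ 0.946900

step 1 [0.5y] swap r/2=193/4807: DF=(1 − 193/4807·(0))/(1+193/4807) = 4807/5000 ≈ 0.961400
step 2 [1y] bond c/2=27/800: DF=(8120213/8000000 − 27/800·(0.961400))/(1+27/800) = 1901/2000 ≈ 0.950500
step 3 [1.5y] bond c/2=7/400: DF=(996929/1000000 − 7/400·(0.961400+0.950500))/(1+7/400) = 9469/10000 ≈ 0.946900
step 4 [2y] bond c/2=3/100: DF=(514519/500000 − 3/100·(0.961400+0.950500+0.946900))/(1+3/100) = 4579/5000 ≈ 0.915800
step 5 [2.5y] bond c/2=1/160: DF=(73001/80000 − 1/160·(0.961400+0.950500+0.946900+0.915800))/(1+1/160) = 4417/5000 ≈ 0.883400
step 6 [3y] swap r/2=95/3677: DF=(1 − 95/3677·(0.961400+0.950500+0.946900+0.915800+0.883400))/(1+95/3677) = 343/400 ≈ 0.857500
step 7 [3.5y] bond c/2=7/400: DF=(3832561/4000000 − 7/400·(0.961400+0.950500+0.946900+0.915800+0.883400+0.857500))/(1+7/400) = 2117/2500 ≈ 0.846800
step 8 [4y] bond c/2=7/160: DF=(227367/200000 − 7/160·(0.961400+0.950500+0.946900+0.915800+0.883400+0.857500+0.846800))/(1+7/160) = 329/400 ≈ 0.822500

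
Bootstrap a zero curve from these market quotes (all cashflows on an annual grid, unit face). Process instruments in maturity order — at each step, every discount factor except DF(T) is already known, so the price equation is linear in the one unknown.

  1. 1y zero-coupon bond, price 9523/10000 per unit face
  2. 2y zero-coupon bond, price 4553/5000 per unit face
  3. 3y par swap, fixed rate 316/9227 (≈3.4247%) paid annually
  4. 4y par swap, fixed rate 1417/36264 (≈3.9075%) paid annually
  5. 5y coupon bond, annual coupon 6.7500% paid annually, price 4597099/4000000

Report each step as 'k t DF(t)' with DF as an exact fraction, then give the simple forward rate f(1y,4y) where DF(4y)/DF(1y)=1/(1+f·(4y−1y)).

step 1 [1y] zero: DF = P = 9523/10000 ≈ 0.952300
step 2 [2y] zero: DF = P = 4553/5000 ≈ 0.910600
step 3 [3y] swap r/1=316/9227: DF=(1 − 316/9227·(0.952300+0.910600))/(1+316/9227) = 2263/2500 ≈ 0.905200
step 4 [4y] swap r/1=1417/36264: DF=(1 − 1417/36264·(0.952300+0.910600+0.905200))/(1+1417/36264) = 8583/10000 ≈ 0.858300
step 5 [5y] bond c/1=27/400: DF=(4597099/4000000 − 27/400·(0.952300+0.910600+0.905200+0.858300))/(1+27/400) = 8473/10000 ≈ 0.847300

1 1 9523/10000
2 2 4553/5000
3 3 2263/2500
4 4 8583/10000
5 5 8473/10000
f(1y,4y) = ((9523/10000)/(8583/10000) − 1)/(3) = 940/25749 ≈ 3.6506%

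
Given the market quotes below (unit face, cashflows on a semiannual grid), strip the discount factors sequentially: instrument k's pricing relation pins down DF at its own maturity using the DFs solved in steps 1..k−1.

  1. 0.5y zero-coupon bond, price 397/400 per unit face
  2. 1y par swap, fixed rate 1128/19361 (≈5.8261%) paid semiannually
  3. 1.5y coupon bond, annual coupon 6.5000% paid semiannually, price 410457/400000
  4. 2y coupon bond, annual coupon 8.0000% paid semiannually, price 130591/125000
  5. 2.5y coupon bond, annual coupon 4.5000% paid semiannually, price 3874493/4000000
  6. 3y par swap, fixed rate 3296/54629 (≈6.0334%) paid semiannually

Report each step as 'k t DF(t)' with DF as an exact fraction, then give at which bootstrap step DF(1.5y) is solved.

step 1 [0.5y] zero: DF = P = 397/400 ≈ 0.992500
step 2 [1y] swap r/2=564/19361: DF=(1 − 564/19361·(0.992500))/(1+564/19361) = 2359/2500 ≈ 0.943600
step 3 [1.5y] bond c/2=13/400: DF=(410457/400000 − 13/400·(0.992500+0.943600))/(1+13/400) = 9329/10000 ≈ 0.932900
step 4 [2y] bond c/2=1/25: DF=(130591/125000 − 1/25·(0.992500+0.943600+0.932900))/(1+1/25) = 4471/5000 ≈ 0.894200
step 5 [2.5y] bond c/2=9/400: DF=(3874493/4000000 − 9/400·(0.992500+0.943600+0.932900+0.894200))/(1+9/400) = 1729/2000 ≈ 0.864500
step 6 [3y] swap r/2=1648/54629: DF=(1 − 1648/54629·(0.992500+0.943600+0.932900+0.894200+0.864500))/(1+1648/54629) = 522/625 ≈ 0.835200

1 1/2 397/400
2 1 2359/2500
3 3/2 9329/10000
4 2 4471/5000
5 5/2 1729/2000
6 3 522/625
DF(1.5y) is solved at step 3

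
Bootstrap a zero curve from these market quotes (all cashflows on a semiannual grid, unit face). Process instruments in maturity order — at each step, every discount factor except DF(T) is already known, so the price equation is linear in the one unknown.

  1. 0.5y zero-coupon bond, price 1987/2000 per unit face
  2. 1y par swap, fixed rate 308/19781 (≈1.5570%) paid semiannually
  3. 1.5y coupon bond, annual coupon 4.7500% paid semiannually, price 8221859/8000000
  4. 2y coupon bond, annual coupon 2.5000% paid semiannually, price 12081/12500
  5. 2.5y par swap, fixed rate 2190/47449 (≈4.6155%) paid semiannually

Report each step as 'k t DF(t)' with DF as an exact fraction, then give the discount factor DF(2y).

1 1/2 1987/2000
2 1 4923/5000
3 3/2 479/500
4 2 9183/10000
5 5/2 1781/2000
DF(2y) = 9183/10000 ≈ 0.918300

step 1 [0.5y] zero: DF = P = 1987/2000 ≈ 0.993500
step 2 [1y] swap r/2=154/19781: DF=(1 − 154/19781·(0.993500))/(1+154/19781) = 4923/5000 ≈ 0.984600
step 3 [1.5y] bond c/2=19/800: DF=(8221859/8000000 − 19/800·(0.993500+0.984600))/(1+19/800) = 479/500 ≈ 0.958000
step 4 [2y] bond c/2=1/80: DF=(12081/12500 − 1/80·(0.993500+0.984600+0.958000))/(1+1/80) = 9183/10000 ≈ 0.918300
step 5 [2.5y] swap r/2=1095/47449: DF=(1 − 1095/47449·(0.993500+0.984600+0.958000+0.918300))/(1+1095/47449) = 1781/2000 ≈ 0.890500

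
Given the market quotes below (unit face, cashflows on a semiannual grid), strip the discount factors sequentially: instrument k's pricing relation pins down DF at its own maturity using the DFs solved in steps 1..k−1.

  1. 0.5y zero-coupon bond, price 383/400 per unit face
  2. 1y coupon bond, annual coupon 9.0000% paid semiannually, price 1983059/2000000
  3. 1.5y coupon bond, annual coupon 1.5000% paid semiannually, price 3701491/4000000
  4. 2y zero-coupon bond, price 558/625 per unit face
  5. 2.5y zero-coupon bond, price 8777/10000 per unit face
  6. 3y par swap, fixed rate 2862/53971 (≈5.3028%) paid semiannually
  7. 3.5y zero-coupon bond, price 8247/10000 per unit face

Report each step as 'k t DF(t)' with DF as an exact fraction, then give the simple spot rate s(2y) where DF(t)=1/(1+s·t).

step 1 [0.5y] zero: DF = P = 383/400 ≈ 0.957500
step 2 [1y] bond c/2=9/200: DF=(1983059/2000000 − 9/200·(0.957500))/(1+9/200) = 2269/2500 ≈ 0.907600
step 3 [1.5y] bond c/2=3/400: DF=(3701491/4000000 − 3/400·(0.957500+0.907600))/(1+3/400) = 4523/5000 ≈ 0.904600
step 4 [2y] zero: DF = P = 558/625 ≈ 0.892800
step 5 [2.5y] zero: DF = P = 8777/10000 ≈ 0.877700
step 6 [3y] swap r/2=1431/53971: DF=(1 − 1431/53971·(0.957500+0.907600+0.904600+0.892800+0.877700))/(1+1431/53971) = 8569/10000 ≈ 0.856900
step 7 [3.5y] zero: DF = P = 8247/10000 ≈ 0.824700

1 1/2 383/400
2 1 2269/2500
3 3/2 4523/5000
4 2 558/625
5 5/2 8777/10000
6 3 8569/10000
7 7/2 8247/10000
s(2y) = (1/(558/625) − 1)/(2) = 67/1116 ≈ 6.0036%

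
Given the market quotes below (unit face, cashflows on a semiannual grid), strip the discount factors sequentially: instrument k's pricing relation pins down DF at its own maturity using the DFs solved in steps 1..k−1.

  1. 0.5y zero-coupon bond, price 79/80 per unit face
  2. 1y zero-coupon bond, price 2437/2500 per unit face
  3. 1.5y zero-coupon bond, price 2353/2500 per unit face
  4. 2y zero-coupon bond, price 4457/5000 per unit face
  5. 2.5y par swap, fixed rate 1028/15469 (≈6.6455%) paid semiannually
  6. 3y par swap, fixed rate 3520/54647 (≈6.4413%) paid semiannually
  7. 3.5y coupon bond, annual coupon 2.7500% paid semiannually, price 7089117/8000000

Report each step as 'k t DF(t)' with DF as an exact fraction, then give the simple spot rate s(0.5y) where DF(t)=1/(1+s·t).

step 1 [0.5y] zero: DF = P = 79/80 ≈ 0.987500
step 2 [1y] zero: DF = P = 2437/2500 ≈ 0.974800
step 3 [1.5y] zero: DF = P = 2353/2500 ≈ 0.941200
step 4 [2y] zero: DF = P = 4457/5000 ≈ 0.891400
step 5 [2.5y] swap r/2=514/15469: DF=(1 − 514/15469·(0.987500+0.974800+0.941200+0.891400))/(1+514/15469) = 4229/5000 ≈ 0.845800
step 6 [3y] swap r/2=1760/54647: DF=(1 − 1760/54647·(0.987500+0.974800+0.941200+0.891400+0.845800))/(1+1760/54647) = 103/125 ≈ 0.824000
step 7 [3.5y] bond c/2=11/800: DF=(7089117/8000000 − 11/800·(0.987500+0.974800+0.941200+0.891400+0.845800+0.824000))/(1+11/800) = 4/5 ≈ 0.800000

1 1/2 79/80
2 1 2437/2500
3 3/2 2353/2500
4 2 4457/5000
5 5/2 4229/5000
6 3 103/125
7 7/2 4/5
s(0.5y) = (1/(79/80) − 1)/(1/2) = 2/79 ≈ 2.5316%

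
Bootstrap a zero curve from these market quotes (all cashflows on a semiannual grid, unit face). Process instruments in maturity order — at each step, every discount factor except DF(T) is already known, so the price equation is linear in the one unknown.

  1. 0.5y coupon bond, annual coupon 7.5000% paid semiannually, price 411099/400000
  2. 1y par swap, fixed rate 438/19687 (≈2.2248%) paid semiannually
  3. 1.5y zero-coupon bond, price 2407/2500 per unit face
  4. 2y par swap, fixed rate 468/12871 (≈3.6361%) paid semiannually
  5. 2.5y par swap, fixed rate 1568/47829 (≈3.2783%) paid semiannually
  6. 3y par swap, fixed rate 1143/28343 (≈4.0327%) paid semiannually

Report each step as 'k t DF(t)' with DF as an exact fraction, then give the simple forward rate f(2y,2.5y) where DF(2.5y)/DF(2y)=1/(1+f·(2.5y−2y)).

1 1/2 4953/5000
2 1 9781/10000
3 3/2 2407/2500
4 2 4649/5000
5 5/2 576/625
6 3 8857/10000
f(2y,2.5y) = ((4649/5000)/(576/625) − 1)/(1/2) = 41/2304 ≈ 1.7795%

step 1 [0.5y] bond c/2=3/80: DF=(411099/400000 − 3/80·(0))/(1+3/80) = 4953/5000 ≈ 0.990600
step 2 [1y] swap r/2=219/19687: DF=(1 − 219/19687·(0.990600))/(1+219/19687) = 9781/10000 ≈ 0.978100
step 3 [1.5y] zero: DF = P = 2407/2500 ≈ 0.962800
step 4 [2y] swap r/2=234/12871: DF=(1 − 234/12871·(0.990600+0.978100+0.962800))/(1+234/12871) = 4649/5000 ≈ 0.929800
step 5 [2.5y] swap r/2=784/47829: DF=(1 − 784/47829·(0.990600+0.978100+0.962800+0.929800))/(1+784/47829) = 576/625 ≈ 0.921600
step 6 [3y] swap r/2=1143/56686: DF=(1 − 1143/56686·(0.990600+0.978100+0.962800+0.929800+0.921600))/(1+1143/56686) = 8857/10000 ≈ 0.885700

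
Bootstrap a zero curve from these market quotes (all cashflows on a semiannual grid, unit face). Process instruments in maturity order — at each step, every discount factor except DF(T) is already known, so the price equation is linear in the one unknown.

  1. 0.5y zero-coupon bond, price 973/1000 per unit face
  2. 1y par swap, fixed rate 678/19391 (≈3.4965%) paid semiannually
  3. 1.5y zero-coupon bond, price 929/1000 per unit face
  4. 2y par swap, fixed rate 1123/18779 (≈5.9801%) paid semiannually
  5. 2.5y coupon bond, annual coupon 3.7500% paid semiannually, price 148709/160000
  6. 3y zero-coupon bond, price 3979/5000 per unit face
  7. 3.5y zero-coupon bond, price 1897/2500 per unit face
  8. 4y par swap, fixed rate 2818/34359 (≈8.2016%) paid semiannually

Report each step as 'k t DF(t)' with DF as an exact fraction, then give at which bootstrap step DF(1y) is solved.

1 1/2 973/1000
2 1 9661/10000
3 3/2 929/1000
4 2 8877/10000
5 5/2 527/625
6 3 3979/5000
7 7/2 1897/2500
8 4 3591/5000
DF(1y) is solved at step 2

step 1 [0.5y] zero: DF = P = 973/1000 ≈ 0.973000
step 2 [1y] swap r/2=339/19391: DF=(1 − 339/19391·(0.973000))/(1+339/19391) = 9661/10000 ≈ 0.966100
step 3 [1.5y] zero: DF = P = 929/1000 ≈ 0.929000
step 4 [2y] swap r/2=1123/37558: DF=(1 − 1123/37558·(0.973000+0.966100+0.929000))/(1+1123/37558) = 8877/10000 ≈ 0.887700
step 5 [2.5y] bond c/2=3/160: DF=(148709/160000 − 3/160·(0.973000+0.966100+0.929000+0.887700))/(1+3/160) = 527/625 ≈ 0.843200
step 6 [3y] zero: DF = P = 3979/5000 ≈ 0.795800
step 7 [3.5y] zero: DF = P = 1897/2500 ≈ 0.758800
step 8 [4y] swap r/2=1409/34359: DF=(1 − 1409/34359·(0.973000+0.966100+0.929000+0.887700+0.843200+0.795800+0.758800))/(1+1409/34359) = 3591/5000 ≈ 0.718200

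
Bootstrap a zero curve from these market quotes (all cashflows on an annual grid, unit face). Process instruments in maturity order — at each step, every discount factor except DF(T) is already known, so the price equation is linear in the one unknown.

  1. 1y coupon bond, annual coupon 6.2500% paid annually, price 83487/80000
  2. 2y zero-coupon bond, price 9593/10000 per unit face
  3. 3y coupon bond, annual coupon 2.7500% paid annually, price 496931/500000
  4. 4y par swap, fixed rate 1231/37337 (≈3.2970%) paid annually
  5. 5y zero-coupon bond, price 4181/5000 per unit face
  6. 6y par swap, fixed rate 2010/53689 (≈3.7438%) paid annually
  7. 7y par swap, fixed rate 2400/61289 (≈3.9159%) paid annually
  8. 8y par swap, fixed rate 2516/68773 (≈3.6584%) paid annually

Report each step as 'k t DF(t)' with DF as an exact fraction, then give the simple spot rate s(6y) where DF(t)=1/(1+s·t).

1 1 4911/5000
2 2 9593/10000
3 3 9153/10000
4 4 8769/10000
5 5 4181/5000
6 6 799/1000
7 7 19/25
8 8 1871/2500
s(6y) = (1/(799/1000) − 1)/(6) = 67/1598 ≈ 4.1927%

step 1 [1y] bond c/1=1/16: DF=(83487/80000 − 1/16·(0))/(1+1/16) = 4911/5000 ≈ 0.982200
step 2 [2y] zero: DF = P = 9593/10000 ≈ 0.959300
step 3 [3y] bond c/1=11/400: DF=(496931/500000 − 11/400·(0.982200+0.959300))/(1+11/400) = 9153/10000 ≈ 0.915300
step 4 [4y] swap r/1=1231/37337: DF=(1 − 1231/37337·(0.982200+0.959300+0.915300))/(1+1231/37337) = 8769/10000 ≈ 0.876900
step 5 [5y] zero: DF = P = 4181/5000 ≈ 0.836200
step 6 [6y] swap r/1=2010/53689: DF=(1 − 2010/53689·(0.982200+0.959300+0.915300+0.876900+0.836200))/(1+2010/53689) = 799/1000 ≈ 0.799000
step 7 [7y] swap r/1=2400/61289: DF=(1 − 2400/61289·(0.982200+0.959300+0.915300+0.876900+0.836200+0.799000))/(1+2400/61289) = 19/25 ≈ 0.760000
step 8 [8y] swap r/1=2516/68773: DF=(1 − 2516/68773·(0.982200+0.959300+0.915300+0.876900+0.836200+0.799000+0.760000))/(1+2516/68773) = 1871/2500 ≈ 0.748400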